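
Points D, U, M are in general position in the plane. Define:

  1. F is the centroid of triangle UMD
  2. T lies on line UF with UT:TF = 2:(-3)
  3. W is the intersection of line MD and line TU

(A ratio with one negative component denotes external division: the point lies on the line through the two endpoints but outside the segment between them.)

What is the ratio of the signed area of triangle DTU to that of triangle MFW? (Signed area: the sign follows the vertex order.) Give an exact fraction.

Assign D = (0, 0), U = (1, 0), M = (0, 1) — the answer is frame-independent, so this choice is without loss of generality.
1. F is the centroid of triangle UMD ⇒ F = (1/3, 1/3)
2. T lies on line UF with UT:TF = 2:(-3) ⇒ T = (7/3, -2/3)
3. W is the intersection of line MD and line TU ⇒ W = (0, 1/2)
2·[DTU] = 2/3, 2·[MFW] = -1/6
[DTU]:[MFW] = 2/3:-1/6 = -4

[DTU]:[MFW] = -4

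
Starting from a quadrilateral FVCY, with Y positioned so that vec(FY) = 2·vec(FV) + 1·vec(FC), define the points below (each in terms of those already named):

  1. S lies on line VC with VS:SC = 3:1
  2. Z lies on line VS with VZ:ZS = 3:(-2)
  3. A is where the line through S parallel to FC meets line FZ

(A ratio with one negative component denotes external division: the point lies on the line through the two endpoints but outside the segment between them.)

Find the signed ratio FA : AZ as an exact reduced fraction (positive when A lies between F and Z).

Work in coordinates with F = (0, 0), V = (1, 0), C = (0, 1), Y = (2, 1).
1. S lies on line VC with VS:SC = 3:1 ⇒ S = (1/4, 3/4)
2. Z lies on line VS with VZ:ZS = 3:(-2) ⇒ Z = (-5/4, 9/4)
3. A is where the line through S parallel to FC meets line FZ ⇒ A = (1/4, -9/20)
A = F + t·(Z−F) with t = -1/5, so FA:AZ = t:(1−t) = -1/5:6/5

FA:AZ = -1/6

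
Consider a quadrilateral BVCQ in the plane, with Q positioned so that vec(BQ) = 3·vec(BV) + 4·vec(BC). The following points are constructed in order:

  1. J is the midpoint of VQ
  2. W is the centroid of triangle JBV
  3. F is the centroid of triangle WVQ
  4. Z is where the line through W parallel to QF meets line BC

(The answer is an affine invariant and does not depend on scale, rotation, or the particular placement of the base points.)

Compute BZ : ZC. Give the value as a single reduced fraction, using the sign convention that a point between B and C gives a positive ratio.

BZ:ZC = -7/13

Assign B = (0, 0), V = (1, 0), C = (0, 1), Q = (3, 4) — the answer is frame-independent, so this choice is without loss of generality.
1. J is the midpoint of VQ ⇒ J = (2, 2)
2. W is the centroid of triangle JBV ⇒ W = (1, 2/3)
3. F is the centroid of triangle WVQ ⇒ F = (5/3, 14/9)
4. Z is where the line through W parallel to QF meets line BC ⇒ Z = (0, -7/6)
Z = B + t·(C−B) with t = -7/6, so BZ:ZC = t:(1−t) = -7/6:13/6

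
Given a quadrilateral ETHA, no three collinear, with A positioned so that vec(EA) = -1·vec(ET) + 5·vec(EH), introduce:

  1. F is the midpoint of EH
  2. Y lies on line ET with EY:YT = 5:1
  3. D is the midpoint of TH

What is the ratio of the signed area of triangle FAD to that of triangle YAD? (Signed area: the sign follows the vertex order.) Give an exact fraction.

[FAD]:[YAD] = -3

Choose coordinates E = (0, 0), T = (1, 0), H = (0, 1), A = (-1, 5).
1. F is the midpoint of EH ⇒ F = (0, 1/2)
2. Y lies on line ET with EY:YT = 5:1 ⇒ Y = (5/6, 0)
3. D is the midpoint of TH ⇒ D = (1/2, 1/2)
2·[FAD] = -9/4, 2·[YAD] = 3/4
[FAD]:[YAD] = -9/4:3/4 = -3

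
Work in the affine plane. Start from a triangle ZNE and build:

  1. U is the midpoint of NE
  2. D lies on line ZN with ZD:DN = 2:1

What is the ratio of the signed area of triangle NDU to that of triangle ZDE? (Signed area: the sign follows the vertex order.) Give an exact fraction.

[NDU]:[ZDE] = -1/4

Set Z = (0, 0), N = (1, 0), E = (0, 1); any affine frame gives the same invariant.
1. U is the midpoint of NE ⇒ U = (1/2, 1/2)
2. D lies on line ZN with ZD:DN = 2:1 ⇒ D = (2/3, 0)
2·[NDU] = -1/6, 2·[ZDE] = 2/3
[NDU]:[ZDE] = -1/6:2/3 = -1/4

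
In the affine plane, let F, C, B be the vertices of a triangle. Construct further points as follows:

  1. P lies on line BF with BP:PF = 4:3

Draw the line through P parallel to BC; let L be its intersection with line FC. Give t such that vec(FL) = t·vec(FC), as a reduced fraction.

t = 3/7

Assign F = (0, 0), C = (1, 0), B = (0, 1) — the answer is frame-independent, so this choice is without loss of generality.
1. P lies on line BF with BP:PF = 4:3 ⇒ P = (0, 3/7)
through P parallel to BC: direction (1, -1); meets FC at L = (3/7, 0)
L = F + t·(C−F) with t = 3/7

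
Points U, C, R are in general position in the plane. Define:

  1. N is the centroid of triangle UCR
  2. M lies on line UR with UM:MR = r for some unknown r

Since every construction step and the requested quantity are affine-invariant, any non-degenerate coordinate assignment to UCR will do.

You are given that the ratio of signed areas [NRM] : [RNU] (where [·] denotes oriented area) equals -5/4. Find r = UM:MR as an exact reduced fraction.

r = -1/5

Work in coordinates with U = (0, 0), C = (1, 0), R = (0, 1).
1. N is the centroid of triangle UCR ⇒ N = (1/3, 1/3)
2. With UM:MR = r, write λ = r/(r+1) so M = U + λ·(R−U); M is affine-linear in λ
Every point depending on M is an affine combination of M and λ-independent points, so each such coordinate is linear in λ; the λ² term in each signed area is a multiple of (R−U)×(R−U) = 0, so 2·[NRM] and 2·[RNU] are each linear in λ. Evaluating at λ=0 and λ=1:
  2·[NRM] = -1/3·λ + 1/3,   2·[RNU] = -1/3
So [NRM]:[RNU] = (-1/3·λ + 1/3) / (-1/3). Setting this equal to -5/4:
  -1/3·λ + 1/3 = -5/4·(-1/3)  ⇒  λ = -1/4
Then r = λ/(1−λ) = (-1/4)/(5/4) = -1/5. Check: with r = -1/5, M = (0, -1/4) and [NRM]:[RNU] = -5/4 as required.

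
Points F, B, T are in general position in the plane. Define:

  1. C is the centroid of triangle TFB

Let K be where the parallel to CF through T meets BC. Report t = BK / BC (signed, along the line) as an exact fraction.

t = 2

Work in coordinates with F = (0, 0), B = (1, 0), T = (0, 1).
1. C is the centroid of triangle TFB ⇒ C = (1/3, 1/3)
through T parallel to CF: direction (-1/3, -1/3); meets BC at K = (-1/3, 2/3)
K = B + t·(C−B) with t = 2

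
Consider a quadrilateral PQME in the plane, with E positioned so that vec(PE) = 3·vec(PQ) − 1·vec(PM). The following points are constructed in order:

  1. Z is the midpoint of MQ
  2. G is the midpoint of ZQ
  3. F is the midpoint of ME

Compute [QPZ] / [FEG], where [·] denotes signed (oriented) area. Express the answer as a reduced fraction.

Assign P = (0, 0), Q = (1, 0), M = (0, 1), E = (3, -1) — the answer is frame-independent, so this choice is without loss of generality.
1. Z is the midpoint of MQ ⇒ Z = (1/2, 1/2)
2. G is the midpoint of ZQ ⇒ G = (3/4, 1/4)
3. F is the midpoint of ME ⇒ F = (3/2, 0)
2·[QPZ] = -1/2, 2·[FEG] = -3/8
[QPZ]:[FEG] = -1/2:-3/8 = 4/3

[QPZ]:[FEG] = 4/3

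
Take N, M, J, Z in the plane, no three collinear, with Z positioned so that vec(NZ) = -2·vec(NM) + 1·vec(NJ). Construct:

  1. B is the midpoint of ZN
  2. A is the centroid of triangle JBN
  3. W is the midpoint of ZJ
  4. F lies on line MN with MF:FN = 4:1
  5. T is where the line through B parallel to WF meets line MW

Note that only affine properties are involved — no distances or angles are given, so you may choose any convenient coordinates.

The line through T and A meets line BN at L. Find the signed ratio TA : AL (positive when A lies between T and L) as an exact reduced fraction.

TA:AL = 1/2

Assign N = (0, 0), M = (1, 0), J = (0, 1), Z = (-2, 1) — the answer is frame-independent, so this choice is without loss of generality.
1. B is the midpoint of ZN ⇒ B = (-1, 1/2)
2. A is the centroid of triangle JBN ⇒ A = (-1/3, 1/2)
3. W is the midpoint of ZJ ⇒ W = (-1, 1)
4. F lies on line MN with MF:FN = 4:1 ⇒ F = (1/5, 0)
5. T is where the line through B parallel to WF meets line MW ⇒ T = (-5/2, 7/4)
line TA meets BN at L = (4, -2)
A = T + t·(L−T) with t = 1/3, so TA:AL = 1/3:2/3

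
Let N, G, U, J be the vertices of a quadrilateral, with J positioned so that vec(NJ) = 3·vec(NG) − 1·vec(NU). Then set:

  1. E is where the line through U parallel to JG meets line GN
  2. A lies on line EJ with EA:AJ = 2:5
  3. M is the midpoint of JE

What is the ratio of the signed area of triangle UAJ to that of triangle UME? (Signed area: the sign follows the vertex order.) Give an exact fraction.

Choose coordinates N = (0, 0), G = (1, 0), U = (0, 1), J = (3, -1).
1. E is where the line through U parallel to JG meets line GN ⇒ E = (2, 0)
2. A lies on line EJ with EA:AJ = 2:5 ⇒ A = (16/7, -2/7)
3. M is the midpoint of JE ⇒ M = (5/2, -1/2)
2·[UAJ] = -5/7, 2·[UME] = 1/2
[UAJ]:[UME] = -5/7:1/2 = -10/7

[UAJ]:[UME] = -10/7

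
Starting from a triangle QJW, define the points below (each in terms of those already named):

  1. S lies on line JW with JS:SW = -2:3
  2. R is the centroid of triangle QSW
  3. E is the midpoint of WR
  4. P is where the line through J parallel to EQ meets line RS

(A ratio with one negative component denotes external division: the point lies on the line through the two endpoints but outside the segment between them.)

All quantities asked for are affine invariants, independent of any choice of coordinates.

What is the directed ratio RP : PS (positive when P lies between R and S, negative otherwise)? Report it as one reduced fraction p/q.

Assign Q = (0, 0), J = (1, 0), W = (0, 1) — the answer is frame-independent, so this choice is without loss of generality.
1. S lies on line JW with JS:SW = -2:3 ⇒ S = (3, -2)
2. R is the centroid of triangle QSW ⇒ R = (1, -1/3)
3. E is the midpoint of WR ⇒ E = (1/2, 1/3)
4. P is where the line through J parallel to EQ meets line RS ⇒ P = (7/9, -4/27)
P = R + t·(S−R) with t = -1/9, so RP:PS = t:(1−t) = -1/9:10/9

RP:PS = -1/10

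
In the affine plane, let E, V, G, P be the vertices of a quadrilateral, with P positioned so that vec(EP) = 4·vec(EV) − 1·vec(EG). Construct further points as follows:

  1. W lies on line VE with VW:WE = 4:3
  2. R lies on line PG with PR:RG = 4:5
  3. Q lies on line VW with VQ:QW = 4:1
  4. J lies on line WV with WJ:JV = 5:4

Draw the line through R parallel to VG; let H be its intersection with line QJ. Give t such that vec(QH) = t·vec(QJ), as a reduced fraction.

t = 247/32

Choose coordinates E = (0, 0), V = (1, 0), G = (0, 1), P = (4, -1).
1. W lies on line VE with VW:WE = 4:3 ⇒ W = (3/7, 0)
2. R lies on line PG with PR:RG = 4:5 ⇒ R = (20/9, -1/9)
3. Q lies on line VW with VQ:QW = 4:1 ⇒ Q = (19/35, 0)
4. J lies on line WV with WJ:JV = 5:4 ⇒ J = (47/63, 0)
through R parallel to VG: direction (-1, 1); meets QJ at H = (19/9, 0)
H = Q + t·(J−Q) with t = 247/32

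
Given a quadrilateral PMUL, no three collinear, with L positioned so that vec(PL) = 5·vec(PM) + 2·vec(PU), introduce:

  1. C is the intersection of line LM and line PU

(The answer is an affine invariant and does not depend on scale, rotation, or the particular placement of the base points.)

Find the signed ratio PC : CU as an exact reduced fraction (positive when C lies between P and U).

PC:CU = -1/3

Work in coordinates with P = (0, 0), M = (1, 0), U = (0, 1), L = (5, 2).
1. C is the intersection of line LM and line PU ⇒ C = (0, -1/2)
C = P + t·(U−P) with t = -1/2, so PC:CU = t:(1−t) = -1/2:3/2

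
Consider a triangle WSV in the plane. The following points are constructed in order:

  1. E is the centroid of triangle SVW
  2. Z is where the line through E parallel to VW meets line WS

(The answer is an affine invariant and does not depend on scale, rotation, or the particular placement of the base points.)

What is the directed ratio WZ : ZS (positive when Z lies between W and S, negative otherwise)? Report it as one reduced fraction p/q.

WZ:ZS = 1/2

Assign W = (0, 0), S = (1, 0), V = (0, 1) — the answer is frame-independent, so this choice is without loss of generality.
1. E is the centroid of triangle SVW ⇒ E = (1/3, 1/3)
2. Z is where the line through E parallel to VW meets line WS ⇒ Z = (1/3, 0)
Z = W + t·(S−W) with t = 1/3, so WZ:ZS = t:(1−t) = 1/3:2/3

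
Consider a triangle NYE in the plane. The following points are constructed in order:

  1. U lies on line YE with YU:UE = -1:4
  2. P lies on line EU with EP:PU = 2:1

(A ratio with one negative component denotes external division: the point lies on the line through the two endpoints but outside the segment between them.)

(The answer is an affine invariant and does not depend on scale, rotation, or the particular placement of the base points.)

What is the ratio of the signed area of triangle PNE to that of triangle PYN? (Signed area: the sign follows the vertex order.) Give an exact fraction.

Set N = (0, 0), Y = (1, 0), E = (0, 1); any affine frame gives the same invariant.
1. U lies on line YE with YU:UE = -1:4 ⇒ U = (4/3, -1/3)
2. P lies on line EU with EP:PU = 2:1 ⇒ P = (8/9, 1/9)
2·[PNE] = -8/9, 2·[PYN] = -1/9
[PNE]:[PYN] = -8/9:-1/9 = 8

[PNE]:[PYN] = 8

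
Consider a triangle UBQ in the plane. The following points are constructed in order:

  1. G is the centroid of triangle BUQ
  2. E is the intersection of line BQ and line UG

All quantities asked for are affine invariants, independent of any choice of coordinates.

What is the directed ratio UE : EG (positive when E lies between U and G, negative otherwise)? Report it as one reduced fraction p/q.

Set U = (0, 0), B = (1, 0), Q = (0, 1); any affine frame gives the same invariant.
1. G is the centroid of triangle BUQ ⇒ G = (1/3, 1/3)
2. E is the intersection of line BQ and line UG ⇒ E = (1/2, 1/2)
E = U + t·(G−U) with t = 3/2, so UE:EG = t:(1−t) = 3/2:-1/2

UE:EG = -3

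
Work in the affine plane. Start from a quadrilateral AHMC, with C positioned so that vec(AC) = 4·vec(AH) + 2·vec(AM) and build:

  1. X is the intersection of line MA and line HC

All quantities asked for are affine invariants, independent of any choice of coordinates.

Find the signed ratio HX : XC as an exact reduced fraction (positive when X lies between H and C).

HX:XC = -1/4

Set A = (0, 0), H = (1, 0), M = (0, 1), C = (4, 2); any affine frame gives the same invariant.
1. X is the intersection of line MA and line HC ⇒ X = (0, -2/3)
X = H + t·(C−H) with t = -1/3, so HX:XC = t:(1−t) = -1/3:4/3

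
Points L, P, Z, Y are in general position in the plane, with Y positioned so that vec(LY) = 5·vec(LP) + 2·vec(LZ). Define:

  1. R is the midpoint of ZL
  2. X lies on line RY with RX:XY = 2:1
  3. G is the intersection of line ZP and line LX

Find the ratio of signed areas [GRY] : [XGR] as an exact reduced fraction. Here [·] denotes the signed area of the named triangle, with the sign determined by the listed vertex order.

Assign L = (0, 0), P = (1, 0), Z = (0, 1), Y = (5, 2) — the answer is frame-independent, so this choice is without loss of generality.
1. R is the midpoint of ZL ⇒ R = (0, 1/2)
2. X lies on line RY with RX:XY = 2:1 ⇒ X = (10/3, 3/2)
3. G is the intersection of line ZP and line LX ⇒ G = (20/29, 9/29)
2·[GRY] = -115/58, 2·[XGR] = -115/87
[GRY]:[XGR] = -115/58:-115/87 = 3/2

[GRY]:[XGR] = 3/2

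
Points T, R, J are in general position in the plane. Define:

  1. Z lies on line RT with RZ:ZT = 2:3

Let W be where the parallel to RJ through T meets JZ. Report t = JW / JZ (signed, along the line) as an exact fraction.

t = 5/2

Assign T = (0, 0), R = (1, 0), J = (0, 1) — the answer is frame-independent, so this choice is without loss of generality.
1. Z lies on line RT with RZ:ZT = 2:3 ⇒ Z = (3/5, 0)
through T parallel to RJ: direction (-1, 1); meets JZ at W = (3/2, -3/2)
W = J + t·(Z−J) with t = 5/2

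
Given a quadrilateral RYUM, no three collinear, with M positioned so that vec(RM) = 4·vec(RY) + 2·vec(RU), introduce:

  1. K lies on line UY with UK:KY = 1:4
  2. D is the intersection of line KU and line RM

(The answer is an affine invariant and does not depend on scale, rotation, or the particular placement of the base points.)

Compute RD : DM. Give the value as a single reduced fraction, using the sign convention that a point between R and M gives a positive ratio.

RD:DM = 1/5

Choose coordinates R = (0, 0), Y = (1, 0), U = (0, 1), M = (4, 2).
1. K lies on line UY with UK:KY = 1:4 ⇒ K = (1/5, 4/5)
2. D is the intersection of line KU and line RM ⇒ D = (2/3, 1/3)
D = R + t·(M−R) with t = 1/6, so RD:DM = t:(1−t) = 1/6:5/6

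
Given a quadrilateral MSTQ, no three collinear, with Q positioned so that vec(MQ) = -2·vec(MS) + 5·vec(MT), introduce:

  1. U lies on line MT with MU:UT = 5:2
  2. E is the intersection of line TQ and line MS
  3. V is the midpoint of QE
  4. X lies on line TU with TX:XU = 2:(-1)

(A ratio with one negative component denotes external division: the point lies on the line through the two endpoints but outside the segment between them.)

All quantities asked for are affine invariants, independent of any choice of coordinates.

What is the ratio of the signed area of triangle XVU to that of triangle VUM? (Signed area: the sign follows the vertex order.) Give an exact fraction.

Set M = (0, 0), S = (1, 0), T = (0, 1), Q = (-2, 5); any affine frame gives the same invariant.
1. U lies on line MT with MU:UT = 5:2 ⇒ U = (0, 5/7)
2. E is the intersection of line TQ and line MS ⇒ E = (1/2, 0)
3. V is the midpoint of QE ⇒ V = (-3/4, 5/2)
4. X lies on line TU with TX:XU = 2:(-1) ⇒ X = (0, 3/7)
2·[XVU] = -3/14, 2·[VUM] = -15/28
[XVU]:[VUM] = -3/14:-15/28 = 2/5

[XVU]:[VUM] = 2/5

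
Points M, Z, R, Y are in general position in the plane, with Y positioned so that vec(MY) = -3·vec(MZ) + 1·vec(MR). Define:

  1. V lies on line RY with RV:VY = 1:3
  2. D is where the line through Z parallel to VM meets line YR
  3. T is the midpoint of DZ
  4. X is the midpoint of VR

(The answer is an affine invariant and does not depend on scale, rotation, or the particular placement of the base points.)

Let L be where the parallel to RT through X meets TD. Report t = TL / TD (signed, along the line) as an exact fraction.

Assign M = (0, 0), Z = (1, 0), R = (0, 1), Y = (-3, 1) — the answer is frame-independent, so this choice is without loss of generality.
1. V lies on line RY with RV:VY = 1:3 ⇒ V = (-3/4, 1)
2. D is where the line through Z parallel to VM meets line YR ⇒ D = (1/4, 1)
3. T is the midpoint of DZ ⇒ T = (5/8, 1/2)
4. X is the midpoint of VR ⇒ X = (-3/8, 1)
through X parallel to RT: direction (5/8, -1/2); meets TD at L = (19/16, -1/4)
L = T + t·(D−T) with t = -3/2

t = -3/2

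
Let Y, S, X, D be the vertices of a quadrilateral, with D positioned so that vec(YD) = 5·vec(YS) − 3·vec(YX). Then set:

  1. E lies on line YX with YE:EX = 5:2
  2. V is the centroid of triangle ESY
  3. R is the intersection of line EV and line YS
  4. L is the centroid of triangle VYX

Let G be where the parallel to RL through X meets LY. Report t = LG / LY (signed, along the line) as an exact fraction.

Choose coordinates Y = (0, 0), S = (1, 0), X = (0, 1), D = (5, -3).
1. E lies on line YX with YE:EX = 5:2 ⇒ E = (0, 5/7)
2. V is the centroid of triangle ESY ⇒ V = (1/3, 5/21)
3. R is the intersection of line EV and line YS ⇒ R = (1/2, 0)
4. L is the centroid of triangle VYX ⇒ L = (1/9, 26/63)
through X parallel to RL: direction (-7/18, 26/63); meets LY at G = (49/234, 7/9)
G = L + t·(Y−L) with t = -23/26

t = -23/26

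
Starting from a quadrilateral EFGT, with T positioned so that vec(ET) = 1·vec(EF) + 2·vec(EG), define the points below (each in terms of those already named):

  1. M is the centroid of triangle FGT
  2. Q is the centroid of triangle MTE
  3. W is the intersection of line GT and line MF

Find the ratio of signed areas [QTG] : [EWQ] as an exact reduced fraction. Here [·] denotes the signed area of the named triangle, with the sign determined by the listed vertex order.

[QTG]:[EWQ] = -5/3

Work in coordinates with E = (0, 0), F = (1, 0), G = (0, 1), T = (1, 2).
1. M is the centroid of triangle FGT ⇒ M = (2/3, 1)
2. Q is the centroid of triangle MTE ⇒ Q = (5/9, 1)
3. W is the intersection of line GT and line MF ⇒ W = (1/2, 3/2)
2·[QTG] = 5/9, 2·[EWQ] = -1/3
[QTG]:[EWQ] = 5/9:-1/3 = -5/3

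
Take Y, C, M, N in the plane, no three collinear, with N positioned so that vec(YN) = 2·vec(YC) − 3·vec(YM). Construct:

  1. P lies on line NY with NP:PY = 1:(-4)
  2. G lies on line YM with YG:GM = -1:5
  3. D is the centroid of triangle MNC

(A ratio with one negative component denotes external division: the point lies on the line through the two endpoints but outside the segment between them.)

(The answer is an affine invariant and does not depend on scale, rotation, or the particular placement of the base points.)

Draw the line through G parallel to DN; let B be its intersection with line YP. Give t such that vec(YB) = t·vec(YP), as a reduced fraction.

t = -9/80

Work in coordinates with Y = (0, 0), C = (1, 0), M = (0, 1), N = (2, -3).
1. P lies on line NY with NP:PY = 1:(-4) ⇒ P = (8/3, -4)
2. G lies on line YM with YG:GM = -1:5 ⇒ G = (0, -1/4)
3. D is the centroid of triangle MNC ⇒ D = (1, -2/3)
through G parallel to DN: direction (1, -7/3); meets YP at B = (-3/10, 9/20)
B = Y + t·(P−Y) with t = -9/80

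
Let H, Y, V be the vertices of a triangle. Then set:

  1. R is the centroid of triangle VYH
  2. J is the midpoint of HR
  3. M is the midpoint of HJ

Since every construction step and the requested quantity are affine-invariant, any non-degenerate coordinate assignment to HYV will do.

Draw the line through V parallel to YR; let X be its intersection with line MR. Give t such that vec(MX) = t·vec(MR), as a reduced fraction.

Set H = (0, 0), Y = (1, 0), V = (0, 1); any affine frame gives the same invariant.
1. R is the centroid of triangle VYH ⇒ R = (1/3, 1/3)
2. J is the midpoint of HR ⇒ J = (1/6, 1/6)
3. M is the midpoint of HJ ⇒ M = (1/12, 1/12)
through V parallel to YR: direction (-2/3, 1/3); meets MR at X = (2/3, 2/3)
X = M + t·(R−M) with t = 7/3

t = 7/3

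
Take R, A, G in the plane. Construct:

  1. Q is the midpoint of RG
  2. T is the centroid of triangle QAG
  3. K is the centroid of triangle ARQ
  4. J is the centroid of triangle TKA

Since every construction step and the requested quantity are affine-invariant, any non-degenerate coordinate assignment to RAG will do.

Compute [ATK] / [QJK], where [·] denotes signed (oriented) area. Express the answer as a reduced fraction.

[ATK]:[QJK] = -12/5

Work in coordinates with R = (0, 0), A = (1, 0), G = (0, 1).
1. Q is the midpoint of RG ⇒ Q = (0, 1/2)
2. T is the centroid of triangle QAG ⇒ T = (1/3, 1/2)
3. K is the centroid of triangle ARQ ⇒ K = (1/3, 1/6)
4. J is the centroid of triangle TKA ⇒ J = (5/9, 2/9)
2·[ATK] = 2/9, 2·[QJK] = -5/54
[ATK]:[QJK] = 2/9:-5/54 = -12/5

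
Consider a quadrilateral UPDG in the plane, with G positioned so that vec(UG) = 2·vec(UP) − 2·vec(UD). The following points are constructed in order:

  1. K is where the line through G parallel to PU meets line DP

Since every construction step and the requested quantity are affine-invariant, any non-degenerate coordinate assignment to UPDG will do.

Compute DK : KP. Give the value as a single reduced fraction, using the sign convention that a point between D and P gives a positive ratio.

Work in coordinates with U = (0, 0), P = (1, 0), D = (0, 1), G = (2, -2).
1. K is where the line through G parallel to PU meets line DP ⇒ K = (3, -2)
K = D + t·(P−D) with t = 3, so DK:KP = t:(1−t) = 3:-2

DK:KP = -3/2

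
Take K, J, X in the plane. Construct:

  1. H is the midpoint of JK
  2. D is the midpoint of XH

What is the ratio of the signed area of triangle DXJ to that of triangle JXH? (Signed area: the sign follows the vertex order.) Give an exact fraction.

Work in coordinates with K = (0, 0), J = (1, 0), X = (0, 1).
1. H is the midpoint of JK ⇒ H = (1/2, 0)
2. D is the midpoint of XH ⇒ D = (1/4, 1/2)
2·[DXJ] = -1/4, 2·[JXH] = 1/2
[DXJ]:[JXH] = -1/4:1/2 = -1/2

[DXJ]:[JXH] = -1/2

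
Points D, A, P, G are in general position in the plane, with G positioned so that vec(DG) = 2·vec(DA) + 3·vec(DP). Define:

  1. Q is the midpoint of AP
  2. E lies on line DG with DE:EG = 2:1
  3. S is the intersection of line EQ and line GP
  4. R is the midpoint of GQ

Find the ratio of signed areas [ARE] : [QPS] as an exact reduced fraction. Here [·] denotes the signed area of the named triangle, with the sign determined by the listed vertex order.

[ARE]:[QPS] = 1/21

Assign D = (0, 0), A = (1, 0), P = (0, 1), G = (2, 3) — the answer is frame-independent, so this choice is without loss of generality.
1. Q is the midpoint of AP ⇒ Q = (1/2, 1/2)
2. E lies on line DG with DE:EG = 2:1 ⇒ E = (4/3, 2)
3. S is the intersection of line EQ and line GP ⇒ S = (7/4, 11/4)
4. R is the midpoint of GQ ⇒ R = (5/4, 7/4)
2·[ARE] = -1/12, 2·[QPS] = -7/4
[ARE]:[QPS] = -1/12:-7/4 = 1/21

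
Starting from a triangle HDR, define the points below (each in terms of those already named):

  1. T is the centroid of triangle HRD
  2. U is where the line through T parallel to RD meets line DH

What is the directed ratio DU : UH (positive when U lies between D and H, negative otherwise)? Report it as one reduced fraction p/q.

Choose coordinates H = (0, 0), D = (1, 0), R = (0, 1).
1. T is the centroid of triangle HRD ⇒ T = (1/3, 1/3)
2. U is where the line through T parallel to RD meets line DH ⇒ U = (2/3, 0)
U = D + t·(H−D) with t = 1/3, so DU:UH = t:(1−t) = 1/3:2/3

DU:UH = 1/2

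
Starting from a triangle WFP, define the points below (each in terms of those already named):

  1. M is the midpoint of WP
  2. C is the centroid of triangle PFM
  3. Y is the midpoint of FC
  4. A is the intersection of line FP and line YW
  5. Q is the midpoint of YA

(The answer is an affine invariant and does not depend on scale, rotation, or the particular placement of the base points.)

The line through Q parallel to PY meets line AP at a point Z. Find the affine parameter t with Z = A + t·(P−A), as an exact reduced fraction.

Set W = (0, 0), F = (1, 0), P = (0, 1); any affine frame gives the same invariant.
1. M is the midpoint of WP ⇒ M = (0, 1/2)
2. C is the centroid of triangle PFM ⇒ C = (1/3, 1/2)
3. Y is the midpoint of FC ⇒ Y = (2/3, 1/4)
4. A is the intersection of line FP and line YW ⇒ A = (8/11, 3/11)
5. Q is the midpoint of YA ⇒ Q = (23/33, 23/88)
through Q parallel to PY: direction (2/3, -3/4); meets AP at Z = (4/11, 7/11)
Z = A + t·(P−A) with t = 1/2

t = 1/2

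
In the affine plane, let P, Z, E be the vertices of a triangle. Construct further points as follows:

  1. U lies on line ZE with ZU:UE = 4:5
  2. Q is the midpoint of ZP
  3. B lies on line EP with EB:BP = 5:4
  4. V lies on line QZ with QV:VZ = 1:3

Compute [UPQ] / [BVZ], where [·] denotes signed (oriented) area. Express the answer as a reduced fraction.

[UPQ]:[BVZ] = 4/3

Set P = (0, 0), Z = (1, 0), E = (0, 1); any affine frame gives the same invariant.
1. U lies on line ZE with ZU:UE = 4:5 ⇒ U = (5/9, 4/9)
2. Q is the midpoint of ZP ⇒ Q = (1/2, 0)
3. B lies on line EP with EB:BP = 5:4 ⇒ B = (0, 4/9)
4. V lies on line QZ with QV:VZ = 1:3 ⇒ V = (5/8, 0)
2·[UPQ] = 2/9, 2·[BVZ] = 1/6
[UPQ]:[BVZ] = 2/9:1/6 = 4/3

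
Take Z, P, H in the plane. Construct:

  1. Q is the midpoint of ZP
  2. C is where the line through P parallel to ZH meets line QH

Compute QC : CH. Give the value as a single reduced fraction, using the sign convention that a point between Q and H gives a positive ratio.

QC:CH = -1/2

Choose coordinates Z = (0, 0), P = (1, 0), H = (0, 1).
1. Q is the midpoint of ZP ⇒ Q = (1/2, 0)
2. C is where the line through P parallel to ZH meets line QH ⇒ C = (1, -1)
C = Q + t·(H−Q) with t = -1, so QC:CH = t:(1−t) = -1:2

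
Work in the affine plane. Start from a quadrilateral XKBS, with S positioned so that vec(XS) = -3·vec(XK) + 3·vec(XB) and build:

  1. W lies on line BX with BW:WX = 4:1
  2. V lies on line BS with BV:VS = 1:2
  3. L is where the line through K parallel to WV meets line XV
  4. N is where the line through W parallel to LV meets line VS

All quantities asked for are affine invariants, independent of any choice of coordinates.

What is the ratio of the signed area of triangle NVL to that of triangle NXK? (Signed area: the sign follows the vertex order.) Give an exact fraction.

Set X = (0, 0), K = (1, 0), B = (0, 1), S = (-3, 3); any affine frame gives the same invariant.
1. W lies on line BX with BW:WX = 4:1 ⇒ W = (0, 1/5)
2. V lies on line BS with BV:VS = 1:2 ⇒ V = (-1, 5/3)
3. L is where the line through K parallel to WV meets line XV ⇒ L = (-22/3, 110/9)
4. N is where the line through W parallel to LV meets line VS ⇒ N = (-4/5, 23/15)
2·[NVL] = -19/15, 2·[NXK] = 23/15
[NVL]:[NXK] = -19/15:23/15 = -19/23

[NVL]:[NXK] = -19/23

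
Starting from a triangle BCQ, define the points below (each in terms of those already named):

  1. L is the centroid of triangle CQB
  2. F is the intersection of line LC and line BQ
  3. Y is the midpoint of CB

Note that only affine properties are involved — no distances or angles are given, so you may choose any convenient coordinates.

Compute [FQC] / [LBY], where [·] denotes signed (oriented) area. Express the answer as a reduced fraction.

[FQC]:[LBY] = -3

Work in coordinates with B = (0, 0), C = (1, 0), Q = (0, 1).
1. L is the centroid of triangle CQB ⇒ L = (1/3, 1/3)
2. F is the intersection of line LC and line BQ ⇒ F = (0, 1/2)
3. Y is the midpoint of CB ⇒ Y = (1/2, 0)
2·[FQC] = -1/2, 2·[LBY] = 1/6
[FQC]:[LBY] = -1/2:1/6 = -3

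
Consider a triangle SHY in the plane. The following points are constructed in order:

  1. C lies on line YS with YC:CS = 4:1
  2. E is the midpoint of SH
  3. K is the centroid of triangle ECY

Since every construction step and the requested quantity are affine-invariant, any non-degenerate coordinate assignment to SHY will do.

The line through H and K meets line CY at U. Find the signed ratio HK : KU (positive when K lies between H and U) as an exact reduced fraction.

Work in coordinates with S = (0, 0), H = (1, 0), Y = (0, 1).
1. C lies on line YS with YC:CS = 4:1 ⇒ C = (0, 1/5)
2. E is the midpoint of SH ⇒ E = (1/2, 0)
3. K is the centroid of triangle ECY ⇒ K = (1/6, 2/5)
line HK meets CY at U = (0, 12/25)
K = H + t·(U−H) with t = 5/6, so HK:KU = 5/6:1/6

HK:KU = 5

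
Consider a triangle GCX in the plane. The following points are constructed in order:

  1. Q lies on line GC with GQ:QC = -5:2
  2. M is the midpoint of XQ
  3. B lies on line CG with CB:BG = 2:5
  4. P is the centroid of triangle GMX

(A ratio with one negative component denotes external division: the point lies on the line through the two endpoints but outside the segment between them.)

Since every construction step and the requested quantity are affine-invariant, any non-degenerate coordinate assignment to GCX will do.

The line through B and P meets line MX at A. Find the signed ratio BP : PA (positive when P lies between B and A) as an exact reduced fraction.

Work in coordinates with G = (0, 0), C = (1, 0), X = (0, 1).
1. Q lies on line GC with GQ:QC = -5:2 ⇒ Q = (5/3, 0)
2. M is the midpoint of XQ ⇒ M = (5/6, 1/2)
3. B lies on line CG with CB:BG = 2:5 ⇒ B = (5/7, 0)
4. P is the centroid of triangle GMX ⇒ P = (5/18, 1/2)
line BP meets MX at A = (-1/3, 6/5)
P = B + t·(A−B) with t = 5/12, so BP:PA = 5/12:7/12

BP:PA = 5/7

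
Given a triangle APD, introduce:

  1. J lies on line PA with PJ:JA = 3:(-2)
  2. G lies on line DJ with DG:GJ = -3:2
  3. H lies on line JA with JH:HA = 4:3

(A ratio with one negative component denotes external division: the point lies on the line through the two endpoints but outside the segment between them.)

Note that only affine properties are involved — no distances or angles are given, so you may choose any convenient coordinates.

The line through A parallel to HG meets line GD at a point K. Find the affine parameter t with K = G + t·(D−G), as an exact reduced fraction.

t = -1/2

Assign A = (0, 0), P = (1, 0), D = (0, 1) — the answer is frame-independent, so this choice is without loss of generality.
1. J lies on line PA with PJ:JA = 3:(-2) ⇒ J = (-2, 0)
2. G lies on line DJ with DG:GJ = -3:2 ⇒ G = (-6, -2)
3. H lies on line JA with JH:HA = 4:3 ⇒ H = (-6/7, 0)
through A parallel to HG: direction (-36/7, -2); meets GD at K = (-9, -7/2)
K = G + t·(D−G) with t = -1/2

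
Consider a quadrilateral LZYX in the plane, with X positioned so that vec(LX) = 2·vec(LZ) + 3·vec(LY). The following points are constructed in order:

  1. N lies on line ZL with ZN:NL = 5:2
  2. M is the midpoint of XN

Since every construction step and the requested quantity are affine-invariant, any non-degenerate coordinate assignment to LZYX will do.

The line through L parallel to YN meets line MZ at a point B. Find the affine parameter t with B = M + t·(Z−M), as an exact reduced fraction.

Assign L = (0, 0), Z = (1, 0), Y = (0, 1), X = (2, 3) — the answer is frame-independent, so this choice is without loss of generality.
1. N lies on line ZL with ZN:NL = 5:2 ⇒ N = (2/7, 0)
2. M is the midpoint of XN ⇒ M = (8/7, 3/2)
through L parallel to YN: direction (2/7, -1); meets MZ at B = (3/4, -21/8)
B = M + t·(Z−M) with t = 11/4

t = 11/4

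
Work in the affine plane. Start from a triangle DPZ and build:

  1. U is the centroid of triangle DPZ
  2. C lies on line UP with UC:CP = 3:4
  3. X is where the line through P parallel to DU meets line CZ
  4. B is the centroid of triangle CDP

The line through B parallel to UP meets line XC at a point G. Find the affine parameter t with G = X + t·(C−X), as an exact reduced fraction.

t = 1/6

Work in coordinates with D = (0, 0), P = (1, 0), Z = (0, 1).
1. U is the centroid of triangle DPZ ⇒ U = (1/3, 1/3)
2. C lies on line UP with UC:CP = 3:4 ⇒ C = (13/21, 4/21)
3. X is where the line through P parallel to DU meets line CZ ⇒ X = (13/15, -2/15)
4. B is the centroid of triangle CDP ⇒ B = (34/63, 4/63)
through B parallel to UP: direction (2/3, -1/3); meets XC at G = (52/63, -5/63)
G = X + t·(C−X) with t = 1/6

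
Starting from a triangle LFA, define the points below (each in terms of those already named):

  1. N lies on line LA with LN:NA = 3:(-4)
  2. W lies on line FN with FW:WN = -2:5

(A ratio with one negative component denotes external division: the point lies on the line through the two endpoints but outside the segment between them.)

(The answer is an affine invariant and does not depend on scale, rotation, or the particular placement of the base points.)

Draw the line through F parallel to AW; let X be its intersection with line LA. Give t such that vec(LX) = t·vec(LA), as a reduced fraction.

Assign L = (0, 0), F = (1, 0), A = (0, 1) — the answer is frame-independent, so this choice is without loss of generality.
1. N lies on line LA with LN:NA = 3:(-4) ⇒ N = (0, -3)
2. W lies on line FN with FW:WN = -2:5 ⇒ W = (5/3, 2)
through F parallel to AW: direction (5/3, 1); meets LA at X = (0, -3/5)
X = L + t·(A−L) with t = -3/5

t = -3/5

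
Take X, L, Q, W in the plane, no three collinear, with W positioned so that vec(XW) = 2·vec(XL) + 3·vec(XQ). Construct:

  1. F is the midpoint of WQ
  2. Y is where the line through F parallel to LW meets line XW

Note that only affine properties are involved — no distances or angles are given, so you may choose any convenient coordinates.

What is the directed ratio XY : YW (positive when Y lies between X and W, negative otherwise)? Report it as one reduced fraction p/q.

Choose coordinates X = (0, 0), L = (1, 0), Q = (0, 1), W = (2, 3).
1. F is the midpoint of WQ ⇒ F = (1, 2)
2. Y is where the line through F parallel to LW meets line XW ⇒ Y = (2/3, 1)
Y = X + t·(W−X) with t = 1/3, so XY:YW = t:(1−t) = 1/3:2/3

XY:YW = 1/2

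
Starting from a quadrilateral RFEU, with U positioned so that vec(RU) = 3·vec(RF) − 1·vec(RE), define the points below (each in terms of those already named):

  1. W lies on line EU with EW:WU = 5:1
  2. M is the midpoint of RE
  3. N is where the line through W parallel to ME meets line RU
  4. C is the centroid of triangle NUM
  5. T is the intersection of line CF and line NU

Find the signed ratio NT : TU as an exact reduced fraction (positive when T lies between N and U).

Work in coordinates with R = (0, 0), F = (1, 0), E = (0, 1), U = (3, -1).
1. W lies on line EU with EW:WU = 5:1 ⇒ W = (5/2, -2/3)
2. M is the midpoint of RE ⇒ M = (0, 1/2)
3. N is where the line through W parallel to ME meets line RU ⇒ N = (5/2, -5/6)
4. C is the centroid of triangle NUM ⇒ C = (11/6, -4/9)
5. T is the intersection of line CF and line NU ⇒ T = (8/3, -8/9)
T = N + t·(U−N) with t = 1/3, so NT:TU = t:(1−t) = 1/3:2/3

NT:TU = 1/2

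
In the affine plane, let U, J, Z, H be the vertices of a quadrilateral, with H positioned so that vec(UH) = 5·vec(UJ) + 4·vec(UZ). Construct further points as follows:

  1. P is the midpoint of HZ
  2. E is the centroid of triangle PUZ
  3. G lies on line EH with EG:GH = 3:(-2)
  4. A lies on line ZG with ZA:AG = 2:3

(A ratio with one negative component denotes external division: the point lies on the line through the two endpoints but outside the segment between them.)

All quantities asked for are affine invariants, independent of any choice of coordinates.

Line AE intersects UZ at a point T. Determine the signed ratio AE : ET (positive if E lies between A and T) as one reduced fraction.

Assign U = (0, 0), J = (1, 0), Z = (0, 1), H = (5, 4) — the answer is frame-independent, so this choice is without loss of generality.
1. P is the midpoint of HZ ⇒ P = (5/2, 5/2)
2. E is the centroid of triangle PUZ ⇒ E = (5/6, 7/6)
3. G lies on line EH with EG:GH = 3:(-2) ⇒ G = (40/3, 29/3)
4. A lies on line ZG with ZA:AG = 2:3 ⇒ A = (16/3, 67/15)
line AE meets UZ at T = (0, 5/9)
E = A + t·(T−A) with t = 27/32, so AE:ET = 27/32:5/32

AE:ET = 27/5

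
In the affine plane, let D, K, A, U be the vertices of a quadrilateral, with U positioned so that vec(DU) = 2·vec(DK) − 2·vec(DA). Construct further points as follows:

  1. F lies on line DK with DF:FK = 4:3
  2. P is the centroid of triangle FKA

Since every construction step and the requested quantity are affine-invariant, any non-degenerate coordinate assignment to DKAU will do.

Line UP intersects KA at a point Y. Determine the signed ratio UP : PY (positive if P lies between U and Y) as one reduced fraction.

Set D = (0, 0), K = (1, 0), A = (0, 1), U = (2, -2); any affine frame gives the same invariant.
1. F lies on line DK with DF:FK = 4:3 ⇒ F = (4/7, 0)
2. P is the centroid of triangle FKA ⇒ P = (11/21, 1/3)
line UP meets KA at Y = (5/18, 13/18)
P = U + t·(Y−U) with t = 6/7, so UP:PY = 6/7:1/7

UP:PY = 6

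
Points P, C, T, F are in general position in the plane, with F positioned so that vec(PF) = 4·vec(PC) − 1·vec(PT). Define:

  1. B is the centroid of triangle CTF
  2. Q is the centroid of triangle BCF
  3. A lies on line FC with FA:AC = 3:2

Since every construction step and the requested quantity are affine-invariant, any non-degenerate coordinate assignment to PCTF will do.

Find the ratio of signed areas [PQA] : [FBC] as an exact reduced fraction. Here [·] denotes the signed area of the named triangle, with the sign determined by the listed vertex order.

Assign P = (0, 0), C = (1, 0), T = (0, 1), F = (4, -1) — the answer is frame-independent, so this choice is without loss of generality.
1. B is the centroid of triangle CTF ⇒ B = (5/3, 0)
2. Q is the centroid of triangle BCF ⇒ Q = (20/9, -1/3)
3. A lies on line FC with FA:AC = 3:2 ⇒ A = (11/5, -2/5)
2·[PQA] = -7/45, 2·[FBC] = 2/3
[PQA]:[FBC] = -7/45:2/3 = -7/30

[PQA]:[FBC] = -7/30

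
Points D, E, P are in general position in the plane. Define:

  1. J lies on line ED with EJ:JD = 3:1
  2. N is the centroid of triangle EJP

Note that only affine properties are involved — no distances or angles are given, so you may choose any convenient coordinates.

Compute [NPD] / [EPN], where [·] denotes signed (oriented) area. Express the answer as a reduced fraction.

Set D = (0, 0), E = (1, 0), P = (0, 1); any affine frame gives the same invariant.
1. J lies on line ED with EJ:JD = 3:1 ⇒ J = (1/4, 0)
2. N is the centroid of triangle EJP ⇒ N = (5/12, 1/3)
2·[NPD] = 5/12, 2·[EPN] = 1/4
[NPD]:[EPN] = 5/12:1/4 = 5/3

[NPD]:[EPN] = 5/3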